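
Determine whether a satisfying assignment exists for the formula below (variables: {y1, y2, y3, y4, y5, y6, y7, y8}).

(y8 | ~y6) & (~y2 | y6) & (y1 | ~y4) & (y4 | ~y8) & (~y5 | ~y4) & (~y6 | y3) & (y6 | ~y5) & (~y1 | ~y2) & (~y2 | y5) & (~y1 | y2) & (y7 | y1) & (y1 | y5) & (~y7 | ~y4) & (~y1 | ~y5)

Unsatisfiable

Try y8 = 1.
From the singleton clause (y4), y4 = 1.
From the singleton clause (y1), y1 = 1.
From the singleton clause (~y5), y5 = 0.
From the singleton clause (~y2), y2 = 0.
But (y2) is also a unit clause — contradiction.
So y8 must be the other value — set y8 = 0.
From the singleton clause (~y6), y6 = 0.
From the singleton clause (~y2), y2 = 0.
From the singleton clause (~y5), y5 = 0.
From the singleton clause (~y1), y1 = 0.
But (y1) is also a unit clause — contradiction.
Either choice for y8 ends in contradiction.
No assignment satisfies every clause.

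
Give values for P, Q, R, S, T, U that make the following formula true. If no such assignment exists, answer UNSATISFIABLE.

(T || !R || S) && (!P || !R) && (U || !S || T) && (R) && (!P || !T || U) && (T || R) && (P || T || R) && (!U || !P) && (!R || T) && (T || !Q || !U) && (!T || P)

The clause (R) is unit, so R = true.
The clause (!P) is unit, so P = false.
The clause (T) is unit, so T = true.
That conflicts with the unit clause (!T).

UNSATISFIABLE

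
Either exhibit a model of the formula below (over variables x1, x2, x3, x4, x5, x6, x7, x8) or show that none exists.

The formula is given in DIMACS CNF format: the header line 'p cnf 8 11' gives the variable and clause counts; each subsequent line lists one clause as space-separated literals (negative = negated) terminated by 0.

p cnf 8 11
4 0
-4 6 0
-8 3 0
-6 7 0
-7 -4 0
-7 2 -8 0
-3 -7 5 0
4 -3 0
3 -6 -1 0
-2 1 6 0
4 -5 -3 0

Unit clause (x4) forces x4 = True.
Unit clause (x6) forces x6 = True.
Unit clause (x7) forces x7 = True.
That conflicts with the unit clause (¬x7).

UNSATISFIABLE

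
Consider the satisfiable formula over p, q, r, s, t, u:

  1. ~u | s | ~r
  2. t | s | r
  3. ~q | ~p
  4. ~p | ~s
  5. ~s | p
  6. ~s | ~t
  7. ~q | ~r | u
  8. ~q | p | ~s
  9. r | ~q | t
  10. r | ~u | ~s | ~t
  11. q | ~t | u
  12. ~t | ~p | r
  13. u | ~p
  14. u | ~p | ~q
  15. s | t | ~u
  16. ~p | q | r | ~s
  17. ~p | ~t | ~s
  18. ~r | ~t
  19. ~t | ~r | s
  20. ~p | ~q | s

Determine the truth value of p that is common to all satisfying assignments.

Suppose p = 1.
Unit clause (~q) forces q = 0.
Unit clause (~s) forces s = 0.
Unit clause (u) forces u = 1.
Unit clause (~r) forces r = 0.
Unit clause (t) forces t = 1.
But (~t) is also a unit clause — contradiction.
So every satisfying assignment has p = False.

False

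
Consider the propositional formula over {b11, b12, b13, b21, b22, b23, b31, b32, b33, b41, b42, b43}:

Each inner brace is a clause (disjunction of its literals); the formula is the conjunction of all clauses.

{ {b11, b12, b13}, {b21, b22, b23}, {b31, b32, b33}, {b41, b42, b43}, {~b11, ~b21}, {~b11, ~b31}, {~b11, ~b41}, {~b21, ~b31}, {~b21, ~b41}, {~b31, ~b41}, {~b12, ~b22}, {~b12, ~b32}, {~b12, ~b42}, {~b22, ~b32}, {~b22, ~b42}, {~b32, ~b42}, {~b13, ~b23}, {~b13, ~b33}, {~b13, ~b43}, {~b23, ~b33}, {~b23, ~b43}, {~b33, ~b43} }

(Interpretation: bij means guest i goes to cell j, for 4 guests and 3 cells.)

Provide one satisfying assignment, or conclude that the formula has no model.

UNSATISFIABLE

Branch on b11: set b11 = 0.
Branch on b12: set b12 = 1.
(~b22) alone gives b22 = 0.
(~b32) alone gives b32 = 0.
(~b42) alone gives b42 = 0.
Branch on b21: set b21 = 1.
(~b31) alone gives b31 = 0.
(b33) alone gives b33 = 1.
(~b41) alone gives b41 = 0.
(b43) alone gives b43 = 1.
Now (~b43) is unsatisfied and unit — conflict.
Undo b21 and try b21 = 0.
(b23) alone gives b23 = 1.
(~b13) alone gives b13 = 0.
(~b33) alone gives b33 = 0.
(b31) alone gives b31 = 1.
(~b41) alone gives b41 = 0.
(b43) alone gives b43 = 1.
Now (~b43) is unsatisfied and unit — conflict.
Both values of b21 lead to a conflict.
Undo b12 and try b12 = 0.
(b13) alone gives b13 = 1.
(~b23) alone gives b23 = 0.
(~b33) alone gives b33 = 0.
(~b43) alone gives b43 = 0.
Branch on b21: set b21 = 1.
(~b31) alone gives b31 = 0.
(b32) alone gives b32 = 1.
(~b41) alone gives b41 = 0.
(b42) alone gives b42 = 1.
Now (~b42) is unsatisfied and unit — conflict.
Undo b21 and try b21 = 0.
(b22) alone gives b22 = 1.
(~b32) alone gives b32 = 0.
(b31) alone gives b31 = 1.
(~b41) alone gives b41 = 0.
(b42) alone gives b42 = 1.
Now (~b42) is unsatisfied and unit — conflict.
Both values of b21 lead to a conflict.
Both values of b12 lead to a conflict.
Undo b11 and try b11 = 1.
(~b21) alone gives b21 = 0.
(~b31) alone gives b31 = 0.
(~b41) alone gives b41 = 0.
Branch on b22: set b22 = 1.
(~b12) alone gives b12 = 0.
(~b32) alone gives b32 = 0.
(b33) alone gives b33 = 1.
(~b42) alone gives b42 = 0.
(b43) alone gives b43 = 1.
Now (~b43) is unsatisfied and unit — conflict.
Undo b22 and try b22 = 0.
(b23) alone gives b23 = 1.
(~b13) alone gives b13 = 0.
(~b33) alone gives b33 = 0.
(b32) alone gives b32 = 1.
(~b12) alone gives b12 = 0.
(~b42) alone gives b42 = 0.
(b43) alone gives b43 = 1.
Now (~b43) is unsatisfied and unit — conflict.
Both values of b22 lead to a conflict.
Both values of b11 lead to a conflict.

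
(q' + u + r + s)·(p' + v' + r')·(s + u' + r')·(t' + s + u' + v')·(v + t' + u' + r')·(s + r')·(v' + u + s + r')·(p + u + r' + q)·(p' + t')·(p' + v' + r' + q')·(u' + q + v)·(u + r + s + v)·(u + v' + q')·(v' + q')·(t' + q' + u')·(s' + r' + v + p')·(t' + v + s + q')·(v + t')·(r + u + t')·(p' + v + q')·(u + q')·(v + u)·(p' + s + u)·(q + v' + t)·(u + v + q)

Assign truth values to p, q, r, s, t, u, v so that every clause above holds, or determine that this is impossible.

p: 0,  q: 0,  r: 0,  s: 1,  t: 1,  u: 1,  v: 1

Suppose s = 1.
Suppose p = 0.
Suppose v = 1.
Unit clause (q') forces q = 0.
Unit clause (t) forces t = 1.
Suppose u = 1.
No clause remains; r is free.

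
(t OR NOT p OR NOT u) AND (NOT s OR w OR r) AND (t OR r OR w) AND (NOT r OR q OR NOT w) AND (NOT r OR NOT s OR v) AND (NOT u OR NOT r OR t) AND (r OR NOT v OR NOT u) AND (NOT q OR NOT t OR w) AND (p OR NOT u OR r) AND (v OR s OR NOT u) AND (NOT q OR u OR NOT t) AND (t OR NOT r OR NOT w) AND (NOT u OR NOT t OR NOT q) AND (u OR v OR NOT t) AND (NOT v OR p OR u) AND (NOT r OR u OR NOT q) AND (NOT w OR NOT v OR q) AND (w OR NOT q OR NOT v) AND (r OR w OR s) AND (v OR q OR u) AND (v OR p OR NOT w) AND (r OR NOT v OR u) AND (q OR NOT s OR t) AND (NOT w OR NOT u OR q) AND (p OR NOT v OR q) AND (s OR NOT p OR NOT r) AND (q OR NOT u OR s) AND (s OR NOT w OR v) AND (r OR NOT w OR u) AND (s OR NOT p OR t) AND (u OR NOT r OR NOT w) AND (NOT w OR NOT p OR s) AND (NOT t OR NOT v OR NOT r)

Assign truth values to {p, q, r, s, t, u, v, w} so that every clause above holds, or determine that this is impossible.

UNSATISFIABLE

Branch on t: set t = true.
Branch on q: set q = false.
Branch on r: set r = false.
Branch on s: set s = false.
(w) alone gives w = true.
(NOT v) alone gives v = false.
That conflicts with the unit clause (v).
That branch fails; take s = true instead.
(w) alone gives w = true.
(NOT v) alone gives v = false.
(u) alone gives u = true.
That conflicts with the unit clause (NOT u).
Either choice for s ends in contradiction.
That branch fails; take r = true instead.
(NOT w) alone gives w = false.
(NOT v) alone gives v = false.
(NOT s) alone gives s = false.
(NOT u) alone gives u = false.
That conflicts with the unit clause (u).
Either choice for r ends in contradiction.
That branch fails; take q = true instead.
(w) alone gives w = true.
(u) alone gives u = true.
That conflicts with the unit clause (NOT u).
Either choice for q ends in contradiction.
That branch fails; take t = false instead.
Branch on p: set p = false.
Branch on r: set r = true.
(NOT u) alone gives u = false.
(NOT w) alone gives w = false.
(NOT v) alone gives v = false.
(NOT s) alone gives s = false.
(NOT q) alone gives q = false.
That conflicts with the unit clause (q).
That branch fails; take r = false instead.
(w) alone gives w = true.
(NOT u) alone gives u = false.
That conflicts with the unit clause (u).
Either choice for r ends in contradiction.
That branch fails; take p = true instead.
(NOT u) alone gives u = false.
(s) alone gives s = true.
(q) alone gives q = true.
(NOT r) alone gives r = false.
(w) alone gives w = true.
That conflicts with the unit clause (NOT w).
Either choice for p ends in contradiction.
Either choice for t ends in contradiction.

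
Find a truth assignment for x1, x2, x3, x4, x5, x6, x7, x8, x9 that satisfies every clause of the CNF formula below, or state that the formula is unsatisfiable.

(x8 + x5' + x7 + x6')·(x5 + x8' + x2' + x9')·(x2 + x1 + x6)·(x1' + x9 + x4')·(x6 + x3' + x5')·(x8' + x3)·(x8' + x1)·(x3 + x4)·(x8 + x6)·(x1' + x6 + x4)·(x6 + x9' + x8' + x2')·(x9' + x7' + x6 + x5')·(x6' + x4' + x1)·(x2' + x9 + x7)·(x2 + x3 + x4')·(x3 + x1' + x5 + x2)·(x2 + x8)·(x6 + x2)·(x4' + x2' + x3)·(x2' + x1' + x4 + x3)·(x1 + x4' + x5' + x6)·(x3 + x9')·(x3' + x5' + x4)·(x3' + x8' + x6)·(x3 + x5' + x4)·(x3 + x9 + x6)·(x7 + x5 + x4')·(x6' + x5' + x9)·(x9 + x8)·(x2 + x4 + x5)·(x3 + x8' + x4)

Branch on x8: set x8 = 0.
Unit clause (x6) forces x6 = 1.
Unit clause (x2) forces x2 = 1.
Unit clause (x9) forces x9 = 1.
Unit clause (x3) forces x3 = 1.
Branch on x5: set x5 = 0.
Branch on x4: set x4 = 0.
Every clause is now satisfied; x1, x7 are unconstrained.

x1 ↦ 0; x2 ↦ 1; x3 ↦ 1; x4 ↦ 0; x5 ↦ 0; x6 ↦ 1; x7 ↦ 1; x8 ↦ 0; x9 ↦ 1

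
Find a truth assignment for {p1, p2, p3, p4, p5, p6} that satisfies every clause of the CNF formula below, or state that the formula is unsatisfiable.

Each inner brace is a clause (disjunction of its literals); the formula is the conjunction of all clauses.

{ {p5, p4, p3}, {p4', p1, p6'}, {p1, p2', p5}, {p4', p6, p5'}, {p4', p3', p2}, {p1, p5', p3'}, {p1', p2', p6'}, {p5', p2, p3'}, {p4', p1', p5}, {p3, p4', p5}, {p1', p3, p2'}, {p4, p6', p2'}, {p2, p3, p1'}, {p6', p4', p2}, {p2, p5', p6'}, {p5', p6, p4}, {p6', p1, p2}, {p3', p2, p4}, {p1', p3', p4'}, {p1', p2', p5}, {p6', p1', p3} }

Try p5 = 1.
Try p4 = 0.
Unit clause (p6) forces p6 = 1.
Unit clause (p2') forces p2 = 0.
Now (p2) is unsatisfied and unit — conflict.
So p4 must be the other value — set p4 = 1.
Unit clause (p6) forces p6 = 1.
Unit clause (p1) forces p1 = 1.
Unit clause (p2') forces p2 = 0.
Now (p2) is unsatisfied and unit — conflict.
Neither p4 = 1 nor p4 = 0 works.
So p5 must be the other value — set p5 = 0.
Try p4 = 1.
Unit clause (p1') forces p1 = 0.
Unit clause (p6') forces p6 = 0.
Unit clause (p2') forces p2 = 0.
Unit clause (p3') forces p3 = 0.
Now (p3) is unsatisfied and unit — conflict.
So p4 must be the other value — set p4 = 0.
Unit clause (p3) forces p3 = 1.
Unit clause (p2) forces p2 = 1.
Unit clause (p1) forces p1 = 1.
Now (p1') is unsatisfied and unit — conflict.
Neither p4 = 1 nor p4 = 0 works.
Neither p5 = 1 nor p5 = 0 works.

UNSATISFIABLE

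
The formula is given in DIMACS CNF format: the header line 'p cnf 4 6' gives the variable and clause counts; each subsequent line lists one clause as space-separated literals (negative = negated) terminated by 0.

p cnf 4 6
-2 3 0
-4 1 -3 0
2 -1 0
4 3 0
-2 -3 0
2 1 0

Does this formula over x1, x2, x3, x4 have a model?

Branch on x2: set x2 = False.
Unit clause (¬x1) forces x1 = False.
But (x1) is also a unit clause — contradiction.
Undo x2 and try x2 = True.
Unit clause (x3) forces x3 = True.
But (¬x3) is also a unit clause — contradiction.
Either choice for x2 ends in contradiction.
No assignment satisfies every clause.

No, unsatisfiable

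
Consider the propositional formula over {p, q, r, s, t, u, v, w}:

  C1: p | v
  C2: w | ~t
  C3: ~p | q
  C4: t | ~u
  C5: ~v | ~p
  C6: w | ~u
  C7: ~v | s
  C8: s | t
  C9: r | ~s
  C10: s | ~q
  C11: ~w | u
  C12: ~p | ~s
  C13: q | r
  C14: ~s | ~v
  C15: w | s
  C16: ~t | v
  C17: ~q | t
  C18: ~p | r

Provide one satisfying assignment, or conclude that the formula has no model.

Case p = 1:
(q) alone gives q = 1.
(~v) alone gives v = 0.
(s) alone gives s = 1.
Now (~s) is unsatisfied and unit — conflict.
Backtrack on p: now try p = 0.
(v) alone gives v = 1.
(s) alone gives s = 1.
Now (~s) is unsatisfied and unit — conflict.
Neither p = 1 nor p = 0 works.

UNSATISFIABLE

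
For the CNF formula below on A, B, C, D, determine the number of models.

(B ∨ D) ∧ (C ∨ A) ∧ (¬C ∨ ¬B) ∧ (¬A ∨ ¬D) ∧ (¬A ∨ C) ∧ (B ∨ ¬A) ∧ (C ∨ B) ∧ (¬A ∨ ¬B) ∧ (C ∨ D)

There are 2^4 = 16 truth assignments over (A, B, C, D).
Check each against the 9 clauses (columns in the order A, B, C, D):
  F F F F  ✗ fails (B ∨ D)
  F F F T  ✗ fails (C ∨ A)
  F F T F  ✗ fails (B ∨ D)
  F F T T  ✓ satisfies all
  F T F F  ✗ fails (C ∨ A)
  F T F T  ✗ fails (C ∨ A)
  F T T F  ✗ fails (¬C ∨ ¬B)
  F T T T  ✗ fails (¬C ∨ ¬B)
  T F F F  ✗ fails (B ∨ D)
  T F F T  ✗ fails (¬A ∨ ¬D)
  T F T F  ✗ fails (B ∨ D)
  T F T T  ✗ fails (¬A ∨ ¬D)
  T T F F  ✗ fails (¬A ∨ C)
  T T F T  ✗ fails (¬A ∨ ¬D)
  T T T F  ✗ fails (¬C ∨ ¬B)
  T T T T  ✗ fails (¬C ∨ ¬B)
1 of the 16 rows is a model.

1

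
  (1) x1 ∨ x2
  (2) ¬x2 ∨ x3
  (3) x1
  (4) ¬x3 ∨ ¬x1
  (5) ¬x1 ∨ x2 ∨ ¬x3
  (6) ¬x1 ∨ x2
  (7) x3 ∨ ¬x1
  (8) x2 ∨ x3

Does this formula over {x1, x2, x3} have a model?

From the singleton clause (x1), x1 = True.
From the singleton clause (¬x3), x3 = False.
Now (x3) is unsatisfied and unit — conflict.
No assignment satisfies every clause.

Unsatisfiable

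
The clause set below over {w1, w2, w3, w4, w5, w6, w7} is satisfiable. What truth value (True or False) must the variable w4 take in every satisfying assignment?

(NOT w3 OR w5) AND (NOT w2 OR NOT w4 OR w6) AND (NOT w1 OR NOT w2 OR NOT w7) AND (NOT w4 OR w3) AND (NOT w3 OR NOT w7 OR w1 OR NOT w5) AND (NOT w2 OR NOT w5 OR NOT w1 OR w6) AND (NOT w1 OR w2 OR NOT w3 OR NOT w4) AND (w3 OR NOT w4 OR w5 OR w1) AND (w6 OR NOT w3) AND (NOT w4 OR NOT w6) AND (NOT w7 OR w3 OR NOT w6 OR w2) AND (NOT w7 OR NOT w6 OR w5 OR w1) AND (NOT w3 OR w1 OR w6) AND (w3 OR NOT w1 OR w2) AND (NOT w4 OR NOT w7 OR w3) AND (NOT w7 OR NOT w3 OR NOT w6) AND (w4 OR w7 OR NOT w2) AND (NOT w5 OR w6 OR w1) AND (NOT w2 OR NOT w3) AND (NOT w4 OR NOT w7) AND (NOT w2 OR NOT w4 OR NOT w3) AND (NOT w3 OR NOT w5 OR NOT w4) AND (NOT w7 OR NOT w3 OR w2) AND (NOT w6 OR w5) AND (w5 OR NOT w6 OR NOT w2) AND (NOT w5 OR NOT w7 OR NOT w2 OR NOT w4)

Suppose w4 = true.
Unit clause (w3) forces w3 = true.
Unit clause (w5) forces w5 = true.
But (NOT w5) is also a unit clause — contradiction.
So every satisfying assignment has w4 = False.

False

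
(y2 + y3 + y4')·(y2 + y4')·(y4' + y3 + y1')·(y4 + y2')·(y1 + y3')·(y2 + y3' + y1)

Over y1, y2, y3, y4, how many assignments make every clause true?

There are 2^4 = 16 truth assignments over (y1, y2, y3, y4).
Check each against the 6 clauses (columns in the order y1, y2, y3, y4):
  F F F F  ✓ satisfies all
  F F F T  ✗ fails (y2 + y3 + y4')
  F F T F  ✗ fails (y1 + y3')
  F F T T  ✗ fails (y2 + y4')
  F T F F  ✗ fails (y4 + y2')
  F T F T  ✓ satisfies all
  F T T F  ✗ fails (y4 + y2')
  F T T T  ✗ fails (y1 + y3')
  T F F F  ✓ satisfies all
  T F F T  ✗ fails (y2 + y3 + y4')
  T F T F  ✓ satisfies all
  T F T T  ✗ fails (y2 + y4')
  T T F F  ✗ fails (y4 + y2')
  T T F T  ✗ fails (y4' + y3 + y1')
  T T T F  ✗ fails (y4 + y2')
  T T T T  ✓ satisfies all
5 of the 16 rows are models.

5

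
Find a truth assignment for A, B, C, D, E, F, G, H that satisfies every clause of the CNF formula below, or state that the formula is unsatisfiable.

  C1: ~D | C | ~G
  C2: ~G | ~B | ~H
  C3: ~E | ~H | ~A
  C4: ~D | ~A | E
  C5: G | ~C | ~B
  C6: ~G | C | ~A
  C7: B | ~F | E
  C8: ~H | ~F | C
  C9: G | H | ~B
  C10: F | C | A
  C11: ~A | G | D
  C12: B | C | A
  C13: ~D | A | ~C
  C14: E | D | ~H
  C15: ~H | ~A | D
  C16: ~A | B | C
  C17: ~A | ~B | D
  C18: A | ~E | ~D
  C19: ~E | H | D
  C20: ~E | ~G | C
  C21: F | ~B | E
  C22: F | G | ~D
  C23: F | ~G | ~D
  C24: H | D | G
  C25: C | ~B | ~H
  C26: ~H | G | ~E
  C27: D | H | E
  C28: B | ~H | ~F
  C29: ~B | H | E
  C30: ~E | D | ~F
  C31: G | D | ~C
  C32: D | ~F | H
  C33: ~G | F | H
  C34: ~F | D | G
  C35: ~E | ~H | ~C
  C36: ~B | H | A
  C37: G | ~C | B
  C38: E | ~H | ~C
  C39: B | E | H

Case D = 1:
Case C = 1:
From the singleton clause (A), A = 1.
From the singleton clause (E), E = 1.
From the singleton clause (~H), H = 0.
Case G = 1:
From the singleton clause (F), F = 1.
All clauses hold; B can take either value.

A=1,  B=1,  C=1,  D=1,  E=1,  F=1,  G=1,  H=0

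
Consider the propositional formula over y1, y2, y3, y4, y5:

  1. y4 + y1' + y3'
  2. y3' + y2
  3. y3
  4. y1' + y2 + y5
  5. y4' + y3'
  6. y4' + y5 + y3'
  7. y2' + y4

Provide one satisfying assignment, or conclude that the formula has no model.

UNSATISFIABLE

(y3) alone gives y3 = 1.
(y2) alone gives y2 = 1.
(y4') alone gives y4 = 0.
But (y4) is also a unit clause — contradiction.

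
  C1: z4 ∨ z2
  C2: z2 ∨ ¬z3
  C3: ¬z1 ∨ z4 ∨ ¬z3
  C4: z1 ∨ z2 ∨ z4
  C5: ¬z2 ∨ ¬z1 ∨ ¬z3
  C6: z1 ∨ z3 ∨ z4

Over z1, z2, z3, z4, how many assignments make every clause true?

There are 2^4 = 16 truth assignments over (z1, z2, z3, z4).
Check each against the 6 clauses (columns in the order z1, z2, z3, z4):
  F F F F  ✗ fails (z4 ∨ z2)
  F F F T  ✓ satisfies all
  F F T F  ✗ fails (z4 ∨ z2)
  F F T T  ✗ fails (z2 ∨ ¬z3)
  F T F F  ✗ fails (z1 ∨ z3 ∨ z4)
  F T F T  ✓ satisfies all
  F T T F  ✓ satisfies all
  F T T T  ✓ satisfies all
  T F F F  ✗ fails (z4 ∨ z2)
  T F F T  ✓ satisfies all
  T F T F  ✗ fails (z4 ∨ z2)
  T F T T  ✗ fails (z2 ∨ ¬z3)
  T T F F  ✓ satisfies all
  T T F T  ✓ satisfies all
  T T T F  ✗ fails (¬z1 ∨ z4 ∨ ¬z3)
  T T T T  ✗ fails (¬z2 ∨ ¬z1 ∨ ¬z3)
7 of the 16 rows are models.

7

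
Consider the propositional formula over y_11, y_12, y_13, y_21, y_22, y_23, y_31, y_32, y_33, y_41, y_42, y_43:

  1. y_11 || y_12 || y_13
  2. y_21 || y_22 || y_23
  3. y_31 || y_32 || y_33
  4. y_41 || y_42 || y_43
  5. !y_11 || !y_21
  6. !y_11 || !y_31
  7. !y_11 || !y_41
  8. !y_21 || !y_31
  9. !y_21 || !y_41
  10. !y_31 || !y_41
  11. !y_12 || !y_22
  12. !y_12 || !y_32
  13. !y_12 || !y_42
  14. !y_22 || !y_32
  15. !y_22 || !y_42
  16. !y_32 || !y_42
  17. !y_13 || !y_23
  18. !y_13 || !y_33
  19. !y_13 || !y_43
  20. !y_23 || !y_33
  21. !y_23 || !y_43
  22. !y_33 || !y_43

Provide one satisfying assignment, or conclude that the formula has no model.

Branch on y_11: set y_11 = false.
Branch on y_12: set y_12 = true.
(!y_22) alone gives y_22 = false.
(!y_32) alone gives y_32 = false.
(!y_42) alone gives y_42 = false.
Branch on y_21: set y_21 = true.
(!y_31) alone gives y_31 = false.
(y_33) alone gives y_33 = true.
(!y_41) alone gives y_41 = false.
(y_43) alone gives y_43 = true.
Now (!y_43) is unsatisfied and unit — conflict.
So y_21 must be the other value — set y_21 = false.
(y_23) alone gives y_23 = true.
(!y_13) alone gives y_13 = false.
(!y_33) alone gives y_33 = false.
(y_31) alone gives y_31 = true.
(!y_41) alone gives y_41 = false.
(y_43) alone gives y_43 = true.
Now (!y_43) is unsatisfied and unit — conflict.
Either choice for y_21 ends in contradiction.
So y_12 must be the other value — set y_12 = false.
(y_13) alone gives y_13 = true.
(!y_23) alone gives y_23 = false.
(!y_33) alone gives y_33 = false.
(!y_43) alone gives y_43 = false.
Branch on y_21: set y_21 = true.
(!y_31) alone gives y_31 = false.
(y_32) alone gives y_32 = true.
(!y_41) alone gives y_41 = false.
(y_42) alone gives y_42 = true.
Now (!y_42) is unsatisfied and unit — conflict.
So y_21 must be the other value — set y_21 = false.
(y_22) alone gives y_22 = true.
(!y_32) alone gives y_32 = false.
(y_31) alone gives y_31 = true.
(!y_41) alone gives y_41 = false.
(y_42) alone gives y_42 = true.
Now (!y_42) is unsatisfied and unit — conflict.
Either choice for y_21 ends in contradiction.
Either choice for y_12 ends in contradiction.
So y_11 must be the other value — set y_11 = true.
(!y_21) alone gives y_21 = false.
(!y_31) alone gives y_31 = false.
(!y_41) alone gives y_41 = false.
Branch on y_22: set y_22 = true.
(!y_12) alone gives y_12 = false.
(!y_32) alone gives y_32 = false.
(y_33) alone gives y_33 = true.
(!y_42) alone gives y_42 = false.
(y_43) alone gives y_43 = true.
Now (!y_43) is unsatisfied and unit — conflict.
So y_22 must be the other value — set y_22 = false.
(y_23) alone gives y_23 = true.
(!y_13) alone gives y_13 = false.
(!y_33) alone gives y_33 = false.
(y_32) alone gives y_32 = true.
(!y_12) alone gives y_12 = false.
(!y_42) alone gives y_42 = false.
(y_43) alone gives y_43 = true.
Now (!y_43) is unsatisfied and unit — conflict.
Either choice for y_22 ends in contradiction.
Either choice for y_11 ends in contradiction.

UNSATISFIABLE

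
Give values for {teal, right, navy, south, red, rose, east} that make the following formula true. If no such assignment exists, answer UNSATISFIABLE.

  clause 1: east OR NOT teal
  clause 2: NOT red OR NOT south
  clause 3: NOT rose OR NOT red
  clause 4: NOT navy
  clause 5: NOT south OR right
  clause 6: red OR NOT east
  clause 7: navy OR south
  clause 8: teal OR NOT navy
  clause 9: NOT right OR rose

teal ↦ false,  right ↦ true,  navy ↦ false,  south ↦ true,  red ↦ false,  rose ↦ true,  east ↦ false

Unit clause (NOT navy) forces navy = false.
Unit clause (south) forces south = true.
Unit clause (NOT red) forces red = false.
Unit clause (right) forces right = true.
Unit clause (NOT east) forces east = false.
Unit clause (NOT teal) forces teal = false.
Unit clause (rose) forces rose = true.
Every clause now holds.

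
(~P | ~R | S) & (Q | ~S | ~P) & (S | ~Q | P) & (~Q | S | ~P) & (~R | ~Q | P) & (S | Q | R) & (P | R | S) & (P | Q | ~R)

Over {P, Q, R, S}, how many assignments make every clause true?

4

There are 2^4 = 16 truth assignments over (P, Q, R, S).
Check each against the 8 clauses (columns in the order P, Q, R, S):
  F F F F  ✗ fails (S | Q | R)
  F F F T  ✓ satisfies all
  F F T F  ✗ fails (P | Q | ~R)
  F F T T  ✗ fails (P | Q | ~R)
  F T F F  ✗ fails (S | ~Q | P)
  F T F T  ✓ satisfies all
  F T T F  ✗ fails (S | ~Q | P)
  F T T T  ✗ fails (~R | ~Q | P)
  T F F F  ✗ fails (S | Q | R)
  T F F T  ✗ fails (Q | ~S | ~P)
  T F T F  ✗ fails (~P | ~R | S)
  T F T T  ✗ fails (Q | ~S | ~P)
  T T F F  ✗ fails (~Q | S | ~P)
  T T F T  ✓ satisfies all
  T T T F  ✗ fails (~P | ~R | S)
  T T T T  ✓ satisfies all
4 of the 16 rows are models.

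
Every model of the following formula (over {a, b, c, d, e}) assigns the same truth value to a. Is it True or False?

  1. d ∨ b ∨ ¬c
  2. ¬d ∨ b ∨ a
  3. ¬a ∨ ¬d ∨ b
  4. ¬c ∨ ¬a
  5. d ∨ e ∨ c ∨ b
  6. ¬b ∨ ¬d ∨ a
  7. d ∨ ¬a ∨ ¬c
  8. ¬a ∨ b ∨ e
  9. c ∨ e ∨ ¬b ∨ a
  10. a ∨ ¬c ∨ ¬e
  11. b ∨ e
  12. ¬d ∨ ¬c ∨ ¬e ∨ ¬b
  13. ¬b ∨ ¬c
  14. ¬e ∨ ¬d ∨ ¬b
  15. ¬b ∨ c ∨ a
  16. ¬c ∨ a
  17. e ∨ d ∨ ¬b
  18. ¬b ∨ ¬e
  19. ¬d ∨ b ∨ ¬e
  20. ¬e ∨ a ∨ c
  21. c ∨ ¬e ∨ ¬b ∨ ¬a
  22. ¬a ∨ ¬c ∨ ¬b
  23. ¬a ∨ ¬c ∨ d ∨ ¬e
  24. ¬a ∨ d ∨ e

True

Suppose a = False.
Unit clause (¬c) forces c = False.
Unit clause (¬b) forces b = False.
Unit clause (¬d) forces d = False.
Unit clause (e) forces e = True.
Now (¬e) is unsatisfied and unit — conflict.
So every satisfying assignment has a = True.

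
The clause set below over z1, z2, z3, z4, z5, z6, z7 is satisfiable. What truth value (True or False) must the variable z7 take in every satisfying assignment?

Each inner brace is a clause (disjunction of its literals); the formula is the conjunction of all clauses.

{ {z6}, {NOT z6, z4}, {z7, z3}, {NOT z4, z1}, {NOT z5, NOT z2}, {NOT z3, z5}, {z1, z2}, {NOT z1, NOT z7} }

False

Suppose z7 = true.
The clause (z6) is unit, so z6 = true.
The clause (z4) is unit, so z4 = true.
The clause (z1) is unit, so z1 = true.
Now (NOT z1) is unsatisfied and unit — conflict.
So every satisfying assignment has z7 = False.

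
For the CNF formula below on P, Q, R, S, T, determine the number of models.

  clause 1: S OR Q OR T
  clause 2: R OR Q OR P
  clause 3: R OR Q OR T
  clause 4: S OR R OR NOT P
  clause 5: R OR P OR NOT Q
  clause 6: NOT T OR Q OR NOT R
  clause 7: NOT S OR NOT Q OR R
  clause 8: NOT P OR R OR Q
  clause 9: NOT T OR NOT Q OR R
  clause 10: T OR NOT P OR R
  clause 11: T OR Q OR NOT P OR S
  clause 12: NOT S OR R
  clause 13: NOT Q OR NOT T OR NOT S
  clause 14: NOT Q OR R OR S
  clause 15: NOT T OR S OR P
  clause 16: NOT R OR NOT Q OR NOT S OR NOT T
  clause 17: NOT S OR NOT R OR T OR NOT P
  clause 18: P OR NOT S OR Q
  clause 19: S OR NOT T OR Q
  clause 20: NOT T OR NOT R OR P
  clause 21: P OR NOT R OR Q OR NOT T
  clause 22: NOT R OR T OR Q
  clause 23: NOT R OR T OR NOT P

3

There are 2^5 = 32 truth assignments over (P, Q, R, S, T).
Split on T. With T = true, the clauses containing T are satisfied and NOT T drops from the rest; 1 of the 2^4 = 16 assignments to the other variables satisfy what remains.
With T = false, by the same count on the reduced clause set, 2 assignments work.
Total: 1 + 2 = 3.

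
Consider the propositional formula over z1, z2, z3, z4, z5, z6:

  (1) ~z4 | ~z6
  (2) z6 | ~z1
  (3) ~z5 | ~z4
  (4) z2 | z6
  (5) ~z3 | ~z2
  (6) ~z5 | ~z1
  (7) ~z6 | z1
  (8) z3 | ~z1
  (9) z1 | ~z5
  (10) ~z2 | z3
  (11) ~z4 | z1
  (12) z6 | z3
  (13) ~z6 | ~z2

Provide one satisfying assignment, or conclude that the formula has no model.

Try z4 = 0.
Try z6 = 1.
The clause (z1) is unit, so z1 = 1.
The clause (~z5) is unit, so z5 = 0.
The clause (z3) is unit, so z3 = 1.
The clause (~z2) is unit, so z2 = 0.
This assignment satisfies each clause.

z1=1,  z2=0,  z3=1,  z4=0,  z5=0,  z6=1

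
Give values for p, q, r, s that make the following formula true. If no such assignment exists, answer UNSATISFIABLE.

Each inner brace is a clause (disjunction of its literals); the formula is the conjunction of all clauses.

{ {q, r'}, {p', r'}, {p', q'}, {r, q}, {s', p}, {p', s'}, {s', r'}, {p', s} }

Branch on q: set q = 1.
(p') alone gives p = 0.
(s') alone gives s = 0.
No clause remains; r is free.

p ↦ 0, q ↦ 1, r ↦ 0, s ↦ 0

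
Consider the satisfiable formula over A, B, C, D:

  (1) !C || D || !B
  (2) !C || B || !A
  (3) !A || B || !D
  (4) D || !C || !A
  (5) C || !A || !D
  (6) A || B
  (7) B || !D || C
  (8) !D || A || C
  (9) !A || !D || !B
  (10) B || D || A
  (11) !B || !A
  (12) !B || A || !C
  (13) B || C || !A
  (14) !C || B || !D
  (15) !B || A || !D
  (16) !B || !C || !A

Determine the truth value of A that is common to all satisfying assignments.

False

Suppose A = true.
(!B) alone gives B = false.
(!C) alone gives C = false.
That conflicts with the unit clause (C).
So every satisfying assignment has A = False.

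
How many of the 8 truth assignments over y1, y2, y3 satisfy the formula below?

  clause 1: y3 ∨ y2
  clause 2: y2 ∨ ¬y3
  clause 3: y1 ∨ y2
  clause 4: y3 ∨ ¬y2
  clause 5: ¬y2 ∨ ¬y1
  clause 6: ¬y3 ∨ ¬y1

There are 2^3 = 8 truth assignments over (y1, y2, y3).
Split on y3. With y3 = True, the clauses containing y3 are satisfied and ¬y3 drops from the rest; 1 of the 2^2 = 4 assignments to the other variables satisfy what remains.
With y3 = False, by the same count on the reduced clause set, 0 assignments work.
(One model: y1=F, y2=T, y3=T.)
Total: 1 + 0 = 1.

1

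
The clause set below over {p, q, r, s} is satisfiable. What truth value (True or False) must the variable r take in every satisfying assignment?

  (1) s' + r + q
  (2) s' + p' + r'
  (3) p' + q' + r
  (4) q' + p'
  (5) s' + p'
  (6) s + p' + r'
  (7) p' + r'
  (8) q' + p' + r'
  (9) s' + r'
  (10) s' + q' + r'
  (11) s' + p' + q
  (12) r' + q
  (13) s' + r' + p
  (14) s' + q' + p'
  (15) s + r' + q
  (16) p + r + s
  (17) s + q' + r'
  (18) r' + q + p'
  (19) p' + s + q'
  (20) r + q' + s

False

Suppose r = 1.
Unit clause (p') forces p = 0.
Unit clause (s') forces s = 0.
Unit clause (q) forces q = 1.
But (q') is also a unit clause — contradiction.
So every satisfying assignment has r = False.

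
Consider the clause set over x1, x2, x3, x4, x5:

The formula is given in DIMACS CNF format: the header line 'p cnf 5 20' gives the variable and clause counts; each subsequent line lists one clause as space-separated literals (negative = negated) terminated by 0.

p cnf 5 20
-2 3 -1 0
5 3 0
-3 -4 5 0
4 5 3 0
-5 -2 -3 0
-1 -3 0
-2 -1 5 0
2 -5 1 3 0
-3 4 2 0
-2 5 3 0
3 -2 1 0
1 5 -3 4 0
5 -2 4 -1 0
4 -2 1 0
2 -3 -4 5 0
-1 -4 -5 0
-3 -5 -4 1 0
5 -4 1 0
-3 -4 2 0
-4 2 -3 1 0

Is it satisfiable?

Yes

Case x5 = True:
Case x2 = False:
Case x1 = True:
Unit clause (¬x3) forces x3 = False.
Unit clause (¬x4) forces x4 = False.
All clauses are satisfied.
A satisfying assignment: x1: True,  x2: False,  x3: False,  x4: False,  x5: True.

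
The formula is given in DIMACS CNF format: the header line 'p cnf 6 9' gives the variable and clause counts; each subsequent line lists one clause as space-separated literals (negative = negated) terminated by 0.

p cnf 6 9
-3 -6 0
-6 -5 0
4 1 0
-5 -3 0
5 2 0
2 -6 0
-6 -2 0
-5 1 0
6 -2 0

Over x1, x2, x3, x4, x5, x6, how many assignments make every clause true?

2

There are 2^6 = 64 truth assignments over (x1, x2, x3, x4, x5, x6).
Split on x6. With x6 = True, the clauses containing x6 are satisfied and ¬x6 drops from the rest; 0 of the 2^5 = 32 assignments to the other variables satisfy what remains.
With x6 = False, by the same count on the reduced clause set, 2 assignments work.
Total: 0 + 2 = 2.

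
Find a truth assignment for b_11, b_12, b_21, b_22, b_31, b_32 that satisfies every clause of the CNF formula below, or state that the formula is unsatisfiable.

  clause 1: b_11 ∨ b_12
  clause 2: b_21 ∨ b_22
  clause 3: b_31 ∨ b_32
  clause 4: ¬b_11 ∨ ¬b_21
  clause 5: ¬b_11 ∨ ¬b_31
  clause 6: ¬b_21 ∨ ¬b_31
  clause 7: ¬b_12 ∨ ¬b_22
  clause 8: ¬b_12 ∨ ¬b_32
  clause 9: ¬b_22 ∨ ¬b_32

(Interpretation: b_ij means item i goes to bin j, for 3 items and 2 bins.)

Try b_11 = True.
(¬b_21) alone gives b_21 = False.
(b_22) alone gives b_22 = True.
(¬b_31) alone gives b_31 = False.
(b_32) alone gives b_32 = True.
But (¬b_32) is also a unit clause — contradiction.
So b_11 must be the other value — set b_11 = False.
(b_12) alone gives b_12 = True.
(¬b_22) alone gives b_22 = False.
(b_21) alone gives b_21 = True.
(¬b_31) alone gives b_31 = False.
(b_32) alone gives b_32 = True.
But (¬b_32) is also a unit clause — contradiction.
Neither b_11 = True nor b_11 = False works.

UNSATISFIABLE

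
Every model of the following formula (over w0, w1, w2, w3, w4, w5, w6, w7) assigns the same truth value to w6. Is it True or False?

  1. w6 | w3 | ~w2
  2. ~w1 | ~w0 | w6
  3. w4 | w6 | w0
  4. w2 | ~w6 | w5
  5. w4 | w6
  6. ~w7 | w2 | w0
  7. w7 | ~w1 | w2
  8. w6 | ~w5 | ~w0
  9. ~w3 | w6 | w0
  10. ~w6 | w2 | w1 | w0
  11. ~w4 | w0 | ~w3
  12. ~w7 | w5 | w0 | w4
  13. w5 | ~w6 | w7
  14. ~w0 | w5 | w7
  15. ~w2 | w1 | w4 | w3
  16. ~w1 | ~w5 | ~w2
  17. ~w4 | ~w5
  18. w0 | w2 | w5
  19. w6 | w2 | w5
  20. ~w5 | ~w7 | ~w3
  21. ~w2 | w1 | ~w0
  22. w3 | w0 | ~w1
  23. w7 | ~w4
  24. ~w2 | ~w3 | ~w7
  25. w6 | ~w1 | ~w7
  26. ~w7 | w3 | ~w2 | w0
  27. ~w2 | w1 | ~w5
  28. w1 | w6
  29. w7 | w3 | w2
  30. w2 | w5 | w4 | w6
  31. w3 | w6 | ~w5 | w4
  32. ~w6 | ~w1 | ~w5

True

Suppose w6 = 0.
The clause (w4) is unit, so w4 = 1.
The clause (~w5) is unit, so w5 = 0.
The clause (w2) is unit, so w2 = 1.
The clause (w3) is unit, so w3 = 1.
The clause (w0) is unit, so w0 = 1.
The clause (~w1) is unit, so w1 = 0.
Now (w1) is unsatisfied and unit — conflict.
So every satisfying assignment has w6 = True.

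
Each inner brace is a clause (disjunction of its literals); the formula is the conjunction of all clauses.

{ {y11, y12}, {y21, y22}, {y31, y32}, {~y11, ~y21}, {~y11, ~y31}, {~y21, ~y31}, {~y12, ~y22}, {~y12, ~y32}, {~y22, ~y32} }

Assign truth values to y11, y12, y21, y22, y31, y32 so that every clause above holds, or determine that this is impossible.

UNSATISFIABLE

Try y11 = 1.
(~y21) alone gives y21 = 0.
(y22) alone gives y22 = 1.
(~y31) alone gives y31 = 0.
(y32) alone gives y32 = 1.
That conflicts with the unit clause (~y32).
Backtrack on y11: now try y11 = 0.
(y12) alone gives y12 = 1.
(~y22) alone gives y22 = 0.
(y21) alone gives y21 = 1.
(~y31) alone gives y31 = 0.
(y32) alone gives y32 = 1.
That conflicts with the unit clause (~y32).
Neither y11 = 1 nor y11 = 0 works.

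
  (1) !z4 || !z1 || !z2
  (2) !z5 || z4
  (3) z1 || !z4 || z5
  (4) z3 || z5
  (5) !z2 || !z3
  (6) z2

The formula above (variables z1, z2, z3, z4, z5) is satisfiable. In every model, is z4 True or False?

True

Suppose z4 = false.
From the singleton clause (!z5), z5 = false.
From the singleton clause (z3), z3 = true.
From the singleton clause (!z2), z2 = false.
Now (z2) is unsatisfied and unit — conflict.
So every satisfying assignment has z4 = True.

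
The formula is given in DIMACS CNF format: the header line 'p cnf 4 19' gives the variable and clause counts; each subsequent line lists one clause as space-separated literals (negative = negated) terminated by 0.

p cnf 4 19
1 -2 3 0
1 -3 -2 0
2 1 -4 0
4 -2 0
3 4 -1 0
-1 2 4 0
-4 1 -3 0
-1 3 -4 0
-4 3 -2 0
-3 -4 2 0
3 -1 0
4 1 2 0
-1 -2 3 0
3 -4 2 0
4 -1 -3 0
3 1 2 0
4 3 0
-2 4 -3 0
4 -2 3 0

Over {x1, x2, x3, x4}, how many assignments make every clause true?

There are 2^4 = 16 truth assignments over (x1, x2, x3, x4).
Split on x2. With x2 = True, the clauses containing x2 are satisfied and ¬x2 drops from the rest; 1 of the 2^3 = 8 assignments to the other variables satisfy what remains.
With x2 = False, by the same count on the reduced clause set, 0 assignments work.
(One model: x1=T, x2=T, x3=T, x4=T.)
Total: 1 + 0 = 1.

1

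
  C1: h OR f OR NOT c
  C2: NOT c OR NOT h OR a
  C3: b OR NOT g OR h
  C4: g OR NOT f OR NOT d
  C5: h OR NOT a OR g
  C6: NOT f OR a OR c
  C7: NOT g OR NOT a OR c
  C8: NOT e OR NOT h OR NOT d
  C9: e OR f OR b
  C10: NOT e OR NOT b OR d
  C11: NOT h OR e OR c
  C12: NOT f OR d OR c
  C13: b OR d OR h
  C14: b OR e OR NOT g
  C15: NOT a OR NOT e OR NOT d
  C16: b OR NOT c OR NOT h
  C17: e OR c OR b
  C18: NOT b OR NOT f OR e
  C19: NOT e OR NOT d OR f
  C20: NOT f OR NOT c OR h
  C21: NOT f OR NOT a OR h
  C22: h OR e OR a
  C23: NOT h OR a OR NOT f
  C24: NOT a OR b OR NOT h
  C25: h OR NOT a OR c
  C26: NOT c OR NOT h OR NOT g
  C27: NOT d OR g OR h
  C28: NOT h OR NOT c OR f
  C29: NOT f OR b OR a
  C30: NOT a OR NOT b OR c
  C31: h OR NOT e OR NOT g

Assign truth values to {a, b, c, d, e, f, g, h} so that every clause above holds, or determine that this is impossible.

a ↦ false,  b ↦ false,  c ↦ false,  d ↦ false,  e ↦ true,  f ↦ false,  g ↦ false,  h ↦ true

Case h = true:
Case c = false:
The clause (e) is unit, so e = true.
The clause (NOT d) is unit, so d = false.
The clause (NOT b) is unit, so b = false.
The clause (NOT f) is unit, so f = false.
The clause (NOT a) is unit, so a = false.
All clauses hold; g can take either value.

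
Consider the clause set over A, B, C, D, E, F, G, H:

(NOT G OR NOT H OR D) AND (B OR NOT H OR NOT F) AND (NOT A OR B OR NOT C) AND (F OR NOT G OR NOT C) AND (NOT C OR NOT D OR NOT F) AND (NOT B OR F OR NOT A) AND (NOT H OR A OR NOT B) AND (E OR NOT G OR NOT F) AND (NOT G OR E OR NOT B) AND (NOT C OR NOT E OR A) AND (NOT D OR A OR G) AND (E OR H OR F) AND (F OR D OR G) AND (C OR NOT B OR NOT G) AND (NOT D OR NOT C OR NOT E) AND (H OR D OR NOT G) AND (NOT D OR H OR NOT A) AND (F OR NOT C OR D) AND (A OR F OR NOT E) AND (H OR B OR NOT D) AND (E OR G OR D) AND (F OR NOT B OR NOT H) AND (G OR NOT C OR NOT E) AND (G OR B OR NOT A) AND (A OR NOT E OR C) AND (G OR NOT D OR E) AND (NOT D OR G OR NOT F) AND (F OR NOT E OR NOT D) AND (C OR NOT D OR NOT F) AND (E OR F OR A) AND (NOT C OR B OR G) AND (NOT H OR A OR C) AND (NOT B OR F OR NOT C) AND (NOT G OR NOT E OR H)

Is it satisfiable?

Yes, satisfiable

Branch on G: set G = false.
Branch on D: set D = false.
The clause (F) is unit, so F = true.
The clause (E) is unit, so E = true.
The clause (NOT C) is unit, so C = false.
The clause (A) is unit, so A = true.
The clause (B) is unit, so B = true.
No clause remains; H is free.
A satisfying assignment: A ↦ true; B ↦ true; C ↦ false; D ↦ false; E ↦ true; F ↦ true; G ↦ false; H ↦ true.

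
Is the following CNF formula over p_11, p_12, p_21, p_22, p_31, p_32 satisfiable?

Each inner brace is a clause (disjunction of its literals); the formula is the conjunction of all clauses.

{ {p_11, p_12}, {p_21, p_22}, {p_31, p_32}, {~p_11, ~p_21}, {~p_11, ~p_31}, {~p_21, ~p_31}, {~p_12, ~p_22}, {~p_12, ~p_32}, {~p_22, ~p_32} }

No, unsatisfiable

Branch on p_11: set p_11 = 1.
(~p_21) alone gives p_21 = 0.
(p_22) alone gives p_22 = 1.
(~p_31) alone gives p_31 = 0.
(p_32) alone gives p_32 = 1.
But (~p_32) is also a unit clause — contradiction.
That branch fails; take p_11 = 0 instead.
(p_12) alone gives p_12 = 1.
(~p_22) alone gives p_22 = 0.
(p_21) alone gives p_21 = 1.
(~p_31) alone gives p_31 = 0.
(p_32) alone gives p_32 = 1.
But (~p_32) is also a unit clause — contradiction.
Neither p_11 = 1 nor p_11 = 0 works.
No assignment satisfies every clause.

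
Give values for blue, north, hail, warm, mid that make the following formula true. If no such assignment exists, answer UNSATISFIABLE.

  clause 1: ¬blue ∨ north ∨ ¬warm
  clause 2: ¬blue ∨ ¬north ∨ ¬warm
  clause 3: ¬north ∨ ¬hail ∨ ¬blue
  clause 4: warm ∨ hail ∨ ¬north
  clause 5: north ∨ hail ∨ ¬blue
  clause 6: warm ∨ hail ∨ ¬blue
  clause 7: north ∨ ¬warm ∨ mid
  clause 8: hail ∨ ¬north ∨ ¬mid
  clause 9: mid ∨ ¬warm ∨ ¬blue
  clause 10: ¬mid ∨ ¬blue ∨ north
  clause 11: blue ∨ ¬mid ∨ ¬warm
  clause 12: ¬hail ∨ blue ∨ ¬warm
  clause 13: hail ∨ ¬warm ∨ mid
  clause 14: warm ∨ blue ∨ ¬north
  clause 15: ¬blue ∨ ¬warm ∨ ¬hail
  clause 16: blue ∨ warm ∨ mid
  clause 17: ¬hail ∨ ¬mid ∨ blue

Case blue = True:
Case north = False:
(¬warm) alone gives warm = False.
(hail) alone gives hail = True.
(¬mid) alone gives mid = False.
This assignment satisfies each clause.

blue: True, north: False, hail: True, warm: False, mid: False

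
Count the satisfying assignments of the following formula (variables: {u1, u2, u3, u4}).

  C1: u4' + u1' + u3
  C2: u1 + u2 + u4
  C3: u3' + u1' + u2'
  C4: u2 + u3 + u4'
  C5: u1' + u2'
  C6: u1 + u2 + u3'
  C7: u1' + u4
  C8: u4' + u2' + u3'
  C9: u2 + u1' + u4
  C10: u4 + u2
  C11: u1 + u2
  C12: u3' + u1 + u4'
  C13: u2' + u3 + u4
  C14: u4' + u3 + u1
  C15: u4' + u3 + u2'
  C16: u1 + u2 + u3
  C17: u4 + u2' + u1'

There are 2^4 = 16 truth assignments over (u1, u2, u3, u4).
Check each against the 17 clauses (columns in the order u1, u2, u3, u4):
  F F F F  ✗ fails (u1 + u2 + u4)
  F F F T  ✗ fails (u2 + u3 + u4')
  F F T F  ✗ fails (u1 + u2 + u4)
  F F T T  ✗ fails (u1 + u2 + u3')
  F T F F  ✗ fails (u2' + u3 + u4)
  F T F T  ✗ fails (u4' + u3 + u1)
  F T T F  ✓ satisfies all
  F T T T  ✗ fails (u4' + u2' + u3')
  T F F F  ✗ fails (u1' + u4)
  T F F T  ✗ fails (u4' + u1' + u3)
  T F T F  ✗ fails (u1' + u4)
  T F T T  ✓ satisfies all
  T T F F  ✗ fails (u1' + u2')
  T T F T  ✗ fails (u4' + u1' + u3)
  T T T F  ✗ fails (u3' + u1' + u2')
  T T T T  ✗ fails (u3' + u1' + u2')
2 of the 16 rows are models.

2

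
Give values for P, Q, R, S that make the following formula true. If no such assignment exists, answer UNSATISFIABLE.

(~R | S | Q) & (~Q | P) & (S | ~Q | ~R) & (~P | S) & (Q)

P ↦ 1, Q ↦ 1, R ↦ 0, S ↦ 1

The clause (Q) is unit, so Q = 1.
The clause (P) is unit, so P = 1.
The clause (S) is unit, so S = 1.
No clause remains; R is free.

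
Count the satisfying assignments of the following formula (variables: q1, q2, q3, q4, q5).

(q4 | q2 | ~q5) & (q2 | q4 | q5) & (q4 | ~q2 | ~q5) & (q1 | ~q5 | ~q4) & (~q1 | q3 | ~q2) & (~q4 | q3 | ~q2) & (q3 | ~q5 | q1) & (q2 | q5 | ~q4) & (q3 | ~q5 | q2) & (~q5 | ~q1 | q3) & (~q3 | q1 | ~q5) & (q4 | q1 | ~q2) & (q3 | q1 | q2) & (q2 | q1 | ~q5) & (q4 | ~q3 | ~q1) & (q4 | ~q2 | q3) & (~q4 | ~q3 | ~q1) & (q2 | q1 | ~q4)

1

There are 2^5 = 32 truth assignments over (q1, q2, q3, q4, q5).
Split on q2. With q2 = 1, the clauses containing q2 are satisfied and ~q2 drops from the rest; 1 of the 2^4 = 16 assignments to the other variables satisfy what remains.
With q2 = 0, by the same count on the reduced clause set, 0 assignments work.
(One model: q1=F, q2=T, q3=T, q4=T, q5=F.)
Total: 1 + 0 = 1.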